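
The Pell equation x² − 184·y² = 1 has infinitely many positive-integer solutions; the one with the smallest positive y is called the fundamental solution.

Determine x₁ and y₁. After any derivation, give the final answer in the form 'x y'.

√184 → a₀=13, period (1,1,3,2,1,2,1,2,3,1,1,26); ℓ=12 even so k=11
k=0  a_k=13  p_k/q_k = 13/1
…
k=2  a_k=1  p_k/q_k = 27/2
k=3  a_k=3  p_k/q_k = 95/7
k=4  a_k=2  p_k/q_k = 217/16
k=5  a_k=1  p_k/q_k = 312/23
k=6  a_k=2  p_k/q_k = 841/62
k=7  a_k=1  p_k/q_k = 1153/85
…
k=9  a_k=3  p_k/q_k = 10594/781
k=10  a_k=1  p_k/q_k = 13741/1013
k=11  a_k=1  p_k/q_k = 24335/1794
fundamental: x₁=24335, y₁=1794  (since 592192225 − 184·3218436 = 1)

24335 1794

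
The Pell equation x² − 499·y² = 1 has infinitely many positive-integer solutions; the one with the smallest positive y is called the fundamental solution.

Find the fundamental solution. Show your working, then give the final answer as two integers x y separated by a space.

[22; 2,1,21,1,2,44] for √499; ℓ=6 ⇒ convergent index 5
a_0=22:  p_0=22·1+0=22,  q_0=22·0+1=1
a_1=2:  p_1=2·22+1=45,  q_1=2·1+0=2
a_2=1:  p_2=1·45+22=67,  q_2=1·2+1=3
…
a_4=1:  p_4=1·1452+67=1519,  q_4=1·65+3=68
a_5=2:  p_5=2·1519+1452=4490,  q_5=2·68+65=201
fundamental: x₁=4490, y₁=201  (since 20160100 − 499·40401 = 1)

4490 201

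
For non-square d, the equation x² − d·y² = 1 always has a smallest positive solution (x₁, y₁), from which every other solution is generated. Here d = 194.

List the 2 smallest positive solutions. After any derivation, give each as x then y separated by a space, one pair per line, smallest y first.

195 14
76049 5460

[13; 1,12,1,26] for √194; ℓ=4 ⇒ convergent index 3
step 0: (13, 1)  from 13·(1,0) + (0,1)
step 1: (14, 1)  from 1·(13,1) + (1,0)
step 2: (181, 13)  from 12·(14,1) + (13,1)
step 3: (195, 14)  from 1·(181,13) + (14,1)
fundamental: x₁=195, y₁=14  (since 38025 − 194·196 = 1)
n=2: (195,14)∘(195,14) = (195·195+194·14·14, 195·14+14·195) = (76049,5460)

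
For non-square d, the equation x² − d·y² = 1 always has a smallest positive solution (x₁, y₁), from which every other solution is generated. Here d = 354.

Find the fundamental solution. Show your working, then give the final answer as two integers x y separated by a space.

258065 13716

√354 = [18; 1,4,2,2,18,2,2,4,1,36, …], period ℓ=10 (even) → k=9
step 0: (18, 1)  from 18·(1,0) + (0,1)
step 1: (19, 1)  from 1·(18,1) + (1,0)
step 2: (94, 5)  from 4·(19,1) + (18,1)
…
step 5: (9351, 497)  from 18·(508,27) + (207,11)
step 6: (19210, 1021)  from 2·(9351,497) + (508,27)
…
step 8: (210294, 11177)  from 4·(47771,2539) + (19210,1021)
step 9: (258065, 13716)  from 1·(210294,11177) + (47771,2539)
fundamental: x₁=258065, y₁=13716  (since 66597544225 − 354·188128656 = 1)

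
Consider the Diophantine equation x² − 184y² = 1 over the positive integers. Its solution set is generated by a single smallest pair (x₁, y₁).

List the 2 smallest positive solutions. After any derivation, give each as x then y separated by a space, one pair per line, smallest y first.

24335 1794
1184384449 87313980

√184 = [13; 1,1,3,2,1,2,1,2,3,1,1,26, …], period ℓ=12 (even) → k=11
a_0=13:  p_0=13·1+0=13,  q_0=13·0+1=1
…
a_2=1:  p_2=1·14+13=27,  q_2=1·1+1=2
…
a_6=2:  p_6=2·312+217=841,  q_6=2·23+16=62
…
a_10=1:  p_10=1·10594+3147=13741,  q_10=1·781+232=1013
a_11=1:  p_11=1·13741+10594=24335,  q_11=1·1013+781=1794
→ (24335, 1794).  Check: 24335²=592192225, 184·1794²=592192224, difference 1.
k=2:  x_2 = 24335·24335+184·1794·1794 = 1184384449,  y_2 = 24335·1794+1794·24335 = 87313980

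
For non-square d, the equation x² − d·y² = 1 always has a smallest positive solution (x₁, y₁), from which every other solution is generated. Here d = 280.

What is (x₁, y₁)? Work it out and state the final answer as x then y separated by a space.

251 15

d=280: √d = [16; 1,2,1,2,1,32] (ℓ=6, even), read p_5/q_5
k=0  a_k=16  p_k/q_k = 16/1
…
k=4  a_k=2  p_k/q_k = 184/11
k=5  a_k=1  p_k/q_k = 251/15
fundamental: x₁=251, y₁=15  (since 63001 − 280·225 = 1)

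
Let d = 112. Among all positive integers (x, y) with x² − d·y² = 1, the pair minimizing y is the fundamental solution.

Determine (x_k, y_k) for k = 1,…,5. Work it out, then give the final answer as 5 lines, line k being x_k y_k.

[10; 1,1,2,1,1,20] for √112; ℓ=6 ⇒ convergent index 5
a_0=10:  p_0=10·1+0=10,  q_0=10·0+1=1
…
a_4=1:  p_4=1·53+21=74,  q_4=1·5+2=7
a_5=1:  p_5=1·74+53=127,  q_5=1·7+5=12
fundamental: x₁=127, y₁=12  (since 16129 − 112·144 = 1)
n=2: (127,12)∘(127,12) = (127·127+112·12·12, 127·12+12·127) = (32257,3048)
n=3: (32257,3048)∘(127,12) = (127·32257+112·12·3048, 127·3048+12·32257) = (8193151,774180)
n=4: (8193151,774180)∘(127,12) = (127·8193151+112·12·774180, 127·774180+12·8193151) = (2081028097,196638672)
n=5: (2081028097,196638672)∘(127,12) = (127·2081028097+112·12·196638672, 127·196638672+12·2081028097) = (528572943487,49945448508)

127 12
32257 3048
8193151 774180
2081028097 196638672
528572943487 49945448508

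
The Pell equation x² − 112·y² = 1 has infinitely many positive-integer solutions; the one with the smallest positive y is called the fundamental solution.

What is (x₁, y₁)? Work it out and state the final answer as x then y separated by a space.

[10; 1,1,2,1,1,20] for √112; ℓ=6 ⇒ convergent index 5
a_0=10:  p_0=10·1+0=10,  q_0=10·0+1=1
a_1=1:  p_1=1·10+1=11,  q_1=1·1+0=1
…
a_4=1:  p_4=1·53+21=74,  q_4=1·5+2=7
a_5=1:  p_5=1·74+53=127,  q_5=1·7+5=12
(x₁, y₁) = (127, 12);  127² − 112·12² = 1 ✓

127 12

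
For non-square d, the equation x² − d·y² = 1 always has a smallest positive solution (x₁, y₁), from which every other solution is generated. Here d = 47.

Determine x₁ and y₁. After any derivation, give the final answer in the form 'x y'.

48 7

[6; 1,5,1,12] for √47; ℓ=4 ⇒ convergent index 3
i=0: a=6 ⇒ p=6, q=1
i=1: a=1 ⇒ p=7, q=1
i=2: a=5 ⇒ p=41, q=6
i=3: a=1 ⇒ p=48, q=7
(x₁, y₁) = (48, 7);  48² − 47·7² = 1 ✓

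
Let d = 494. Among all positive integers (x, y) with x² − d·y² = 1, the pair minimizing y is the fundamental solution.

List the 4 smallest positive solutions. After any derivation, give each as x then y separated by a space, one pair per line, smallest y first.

√494 = [22; 4,2,2,1,2,1,2,2,4,44, …], period ℓ=10 (even) → k=9
i=0: a=22 ⇒ p=22, q=1
…
i=2: a=2 ⇒ p=200, q=9
i=3: a=2 ⇒ p=489, q=22
i=4: a=1 ⇒ p=689, q=31
i=5: a=2 ⇒ p=1867, q=84
i=6: a=1 ⇒ p=2556, q=115
…
i=8: a=2 ⇒ p=16514, q=743
i=9: a=4 ⇒ p=73035, q=3286
fundamental: x₁=73035, y₁=3286  (since 5334111225 − 494·10797796 = 1)
k=2:  x_2 = 73035·73035+494·3286·3286 = 10668222449,  y_2 = 73035·3286+3286·73035 = 479986020
k=3:  x_3 = 73035·10668222449+494·3286·479986020 = 1558307253052395,  y_3 = 73035·479986020+3286·10668222449 = 70111557938114
k=4:  x_4 = 73035·1558307253052395+494·3286·70111557938114 = 227621940442695115201,  y_4 = 73035·70111557938114+3286·1558307253052395 = 10241195267540325960

73035 3286
10668222449 479986020
1558307253052395 70111557938114
227621940442695115201 10241195267540325960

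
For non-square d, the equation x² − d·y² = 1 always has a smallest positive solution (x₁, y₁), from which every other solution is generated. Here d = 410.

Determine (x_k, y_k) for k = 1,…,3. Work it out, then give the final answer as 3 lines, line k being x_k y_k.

d=410: √d = [20; 4,40] (ℓ=2, even), read p_1/q_1
a_0=20:  p_0=20·1+0=20,  q_0=20·0+1=1
a_1=4:  p_1=4·20+1=81,  q_1=4·1+0=4
(x₁, y₁) = (81, 4);  81² − 410·4² = 1 ✓
k=2:  x_2 = 81·81+410·4·4 = 13121,  y_2 = 81·4+4·81 = 648
k=3:  x_3 = 81·13121+410·4·648 = 2125521,  y_3 = 81·648+4·13121 = 104972

81 4
13121 648
2125521 104972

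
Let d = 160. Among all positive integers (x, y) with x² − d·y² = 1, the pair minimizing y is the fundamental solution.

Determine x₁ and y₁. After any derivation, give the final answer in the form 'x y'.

[12; 1,1,1,5,1,1,1,24] for √160; ℓ=8 ⇒ convergent index 7
i=0: a=12 ⇒ p=12, q=1
i=1: a=1 ⇒ p=13, q=1
i=2: a=1 ⇒ p=25, q=2
…
i=6: a=1 ⇒ p=468, q=37
i=7: a=1 ⇒ p=721, q=57
(x₁, y₁) = (721, 57);  721² − 160·57² = 1 ✓

721 57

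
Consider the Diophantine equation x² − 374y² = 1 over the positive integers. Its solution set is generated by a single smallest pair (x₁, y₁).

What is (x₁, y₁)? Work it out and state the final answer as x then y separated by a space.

3365 174

√374 = [19; 2,1,18,1,2,38, …], period ℓ=6 (even) → k=5
i=0: a=19 ⇒ p=19, q=1
i=1: a=2 ⇒ p=39, q=2
i=2: a=1 ⇒ p=58, q=3
i=3: a=18 ⇒ p=1083, q=56
i=4: a=1 ⇒ p=1141, q=59
i=5: a=2 ⇒ p=3365, q=174
→ (3365, 174).  Check: 3365²=11323225, 374·174²=11323224, difference 1.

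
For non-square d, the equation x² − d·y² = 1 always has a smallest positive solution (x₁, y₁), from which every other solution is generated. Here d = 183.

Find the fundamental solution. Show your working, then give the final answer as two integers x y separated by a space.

487 36

[13; 1,1,8,1,1,26] for √183; ℓ=6 ⇒ convergent index 5
k=0  a_k=13  p_k/q_k = 13/1
k=1  a_k=1  p_k/q_k = 14/1
k=2  a_k=1  p_k/q_k = 27/2
k=3  a_k=8  p_k/q_k = 230/17
k=4  a_k=1  p_k/q_k = 257/19
k=5  a_k=1  p_k/q_k = 487/36
→ (487, 36).  Check: 487²=237169, 183·36²=237168, difference 1.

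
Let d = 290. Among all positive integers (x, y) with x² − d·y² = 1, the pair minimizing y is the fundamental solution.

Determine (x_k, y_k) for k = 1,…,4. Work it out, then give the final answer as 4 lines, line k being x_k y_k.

579 34
670481 39372
776416419 45592742
899089542721 52796355864

d=290: √d = [17; 34] (ℓ=1, odd), read p_1/q_1
a_0=17:  p_0=17·1+0=17,  q_0=17·0+1=1
a_1=34:  p_1=34·17+1=579,  q_1=34·1+0=34
→ (579, 34).  Check: 579²=335241, 290·34²=335240, difference 1.
k=2:  x_2 = 579·579+290·34·34 = 670481,  y_2 = 579·34+34·579 = 39372
k=3:  x_3 = 579·670481+290·34·39372 = 776416419,  y_3 = 579·39372+34·670481 = 45592742
k=4:  x_4 = 579·776416419+290·34·45592742 = 899089542721,  y_4 = 579·45592742+34·776416419 = 52796355864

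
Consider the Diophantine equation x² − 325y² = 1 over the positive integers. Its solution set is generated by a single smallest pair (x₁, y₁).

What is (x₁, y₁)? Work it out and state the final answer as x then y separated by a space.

649 36

√325 → a₀=18, period (36); ℓ=1 odd so k=1
a_0=18:  p_0=18·1+0=18,  q_0=18·0+1=1
a_1=36:  p_1=36·18+1=649,  q_1=36·1+0=36
(x₁, y₁) = (649, 36);  649² − 325·36² = 1 ✓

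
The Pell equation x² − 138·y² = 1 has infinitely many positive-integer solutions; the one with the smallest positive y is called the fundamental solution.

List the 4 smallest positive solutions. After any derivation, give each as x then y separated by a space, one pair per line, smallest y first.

47 4
4417 376
415151 35340
39019777 3321584

d=138: √d = [11; 1,2,1,22] (ℓ=4, even), read p_3/q_3
step 0: (11, 1)  from 11·(1,0) + (0,1)
step 1: (12, 1)  from 1·(11,1) + (1,0)
step 2: (35, 3)  from 2·(12,1) + (11,1)
step 3: (47, 4)  from 1·(35,3) + (12,1)
fundamental: x₁=47, y₁=4  (since 2209 − 138·16 = 1)
(x_2, y_2) = (47·47 + 138·4·4, 47·4 + 4·47) = (4417, 376)
(x_3, y_3) = (47·4417 + 138·4·376, 47·376 + 4·4417) = (415151, 35340)
(x_4, y_4) = (47·415151 + 138·4·35340, 47·35340 + 4·415151) = (39019777, 3321584)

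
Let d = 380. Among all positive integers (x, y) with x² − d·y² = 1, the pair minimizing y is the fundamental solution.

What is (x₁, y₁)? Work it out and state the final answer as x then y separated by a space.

39 2

√380 → a₀=19, period (2,38); ℓ=2 even so k=1
a_0=19:  p_0=19·1+0=19,  q_0=19·0+1=1
a_1=2:  p_1=2·19+1=39,  q_1=2·1+0=2
(x₁, y₁) = (39, 2);  39² − 380·2² = 1 ✓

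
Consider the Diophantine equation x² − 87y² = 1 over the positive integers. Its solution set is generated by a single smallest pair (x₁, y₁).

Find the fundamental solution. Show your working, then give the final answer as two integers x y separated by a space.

28 3

[9; 3,18] for √87; ℓ=2 ⇒ convergent index 1
step 0: (9, 1)  from 9·(1,0) + (0,1)
step 1: (28, 3)  from 3·(9,1) + (1,0)
fundamental: x₁=28, y₁=3  (since 784 − 87·9 = 1)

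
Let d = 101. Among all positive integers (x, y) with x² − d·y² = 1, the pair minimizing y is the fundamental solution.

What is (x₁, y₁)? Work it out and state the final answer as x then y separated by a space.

201 20

√101 → a₀=10, period (20); ℓ=1 odd so k=1
i=0: a=10 ⇒ p=10, q=1
i=1: a=20 ⇒ p=201, q=20
→ (201, 20).  Check: 201²=40401, 101·20²=40400, difference 1.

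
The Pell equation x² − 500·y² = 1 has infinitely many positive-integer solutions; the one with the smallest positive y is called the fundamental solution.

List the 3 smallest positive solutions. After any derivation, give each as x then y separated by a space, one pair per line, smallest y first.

√500 → a₀=22, period (2,1,3,2,1,…,1,2,44); ℓ=14 even so k=13
a_0=22:  p_0=22·1+0=22,  q_0=22·0+1=1
a_1=2:  p_1=2·22+1=45,  q_1=2·1+0=2
…
a_4=2:  p_4=2·246+67=559,  q_4=2·11+3=25
…
a_6=1:  p_6=1·805+559=1364,  q_6=1·36+25=61
…
a_10=2:  p_10=2·30254+15809=76317,  q_10=2·1353+707=3413
…
a_12=1:  p_12=1·259205+76317=335522,  q_12=1·11592+3413=15005
a_13=2:  p_13=2·335522+259205=930249,  q_13=2·15005+11592=41602
fundamental: x₁=930249, y₁=41602  (since 865363202001 − 500·1730726404 = 1)
n=2: (930249,41602)∘(930249,41602) = (930249·930249+500·41602·41602, 930249·41602+41602·930249) = (1730726404001,77400437796)
n=3: (1730726404001,77400437796)∘(930249,41602) = (930249·1730726404001+500·41602·77400437796, 930249·77400437796+41602·1730726404001) = (3220013013190122249,144003359718540806)

930249 41602
1730726404001 77400437796
3220013013190122249 144003359718540806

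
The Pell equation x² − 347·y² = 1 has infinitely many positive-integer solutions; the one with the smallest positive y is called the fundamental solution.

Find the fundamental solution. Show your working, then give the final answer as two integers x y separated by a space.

d=347: √d = [18; 1,1,1,2,4,…,1,1,36] (ℓ=14, even), read p_13/q_13
step 0: (18, 1)  from 18·(1,0) + (0,1)
…
step 6: (801, 43)  from 1·(652,35) + (149,8)
…
step 8: (15070, 809)  from 1·(14269,766) + (801,43)
step 9: (74549, 4002)  from 4·(15070,809) + (14269,766)
step 10: (164168, 8813)  from 2·(74549,4002) + (15070,809)
step 11: (238717, 12815)  from 1·(164168,8813) + (74549,4002)
step 12: (402885, 21628)  from 1·(238717,12815) + (164168,8813)
step 13: (641602, 34443)  from 1·(402885,21628) + (238717,12815)
→ (641602, 34443).  Check: 641602²=411653126404, 347·34443²=411653126403, difference 1.

641602 34443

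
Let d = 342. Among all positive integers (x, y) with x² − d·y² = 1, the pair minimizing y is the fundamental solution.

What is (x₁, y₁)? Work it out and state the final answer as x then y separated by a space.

37 2

d=342: √d = [18; 2,36] (ℓ=2, even), read p_1/q_1
i=0: a=18 ⇒ p=18, q=1
i=1: a=2 ⇒ p=37, q=2
(x₁, y₁) = (37, 2);  37² − 342·2² = 1 ✓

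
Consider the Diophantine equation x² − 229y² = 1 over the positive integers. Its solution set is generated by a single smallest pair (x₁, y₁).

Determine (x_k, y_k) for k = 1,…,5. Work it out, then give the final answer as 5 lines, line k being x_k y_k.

5848201 386460
68402909872801 4520191516920
800067931842043513801 52869977098885735380
9357916158133073035999171201 618388505879356792878585840
109453949267819191656474935990205001 7232920556944267680961578290412300

√229 = [15; 7,1,1,7,30, …], period ℓ=5 (odd) → k=9
k=0  a_k=15  p_k/q_k = 15/1
…
k=3  a_k=1  p_k/q_k = 227/15
k=4  a_k=7  p_k/q_k = 1710/113
k=5  a_k=30  p_k/q_k = 51527/3405
k=6  a_k=7  p_k/q_k = 362399/23948
…
k=8  a_k=1  p_k/q_k = 776325/51301
k=9  a_k=7  p_k/q_k = 5848201/386460
fundamental: x₁=5848201, y₁=386460  (since 34201454936401 − 229·149351331600 = 1)
n=2: (5848201,386460)∘(5848201,386460) = (5848201·5848201+229·386460·386460, 5848201·386460+386460·5848201) = (68402909872801,4520191516920)
n=3: (68402909872801,4520191516920)∘(5848201,386460) = (5848201·68402909872801+229·386460·4520191516920, 5848201·4520191516920+386460·68402909872801) = (800067931842043513801,52869977098885735380)
n=4: (800067931842043513801,52869977098885735380)∘(5848201,386460) = (5848201·800067931842043513801+229·386460·52869977098885735380, 5848201·52869977098885735380+386460·800067931842043513801) = (9357916158133073035999171201,618388505879356792878585840)
n=5: (9357916158133073035999171201,618388505879356792878585840)∘(5848201,386460) = (5848201·9357916158133073035999171201+229·386460·618388505879356792878585840, 5848201·618388505879356792878585840+386460·9357916158133073035999171201) = (109453949267819191656474935990205001,7232920556944267680961578290412300)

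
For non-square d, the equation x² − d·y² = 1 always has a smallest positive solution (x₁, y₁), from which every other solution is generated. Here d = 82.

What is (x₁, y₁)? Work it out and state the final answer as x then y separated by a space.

[9; 18] for √82; ℓ=1 ⇒ convergent index 1
i=0: a=9 ⇒ p=9, q=1
i=1: a=18 ⇒ p=163, q=18
→ (163, 18).  Check: 163²=26569, 82·18²=26568, difference 1.

163 18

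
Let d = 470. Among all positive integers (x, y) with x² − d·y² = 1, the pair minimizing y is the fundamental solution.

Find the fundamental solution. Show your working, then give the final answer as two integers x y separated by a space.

d=470: √d = [21; 1,2,8,2,1,42] (ℓ=6, even), read p_5/q_5
a_0=21:  p_0=21·1+0=21,  q_0=21·0+1=1
…
a_4=2:  p_4=2·542+65=1149,  q_4=2·25+3=53
a_5=1:  p_5=1·1149+542=1691,  q_5=1·53+25=78
→ (1691, 78).  Check: 1691²=2859481, 470·78²=2859480, difference 1.

1691 78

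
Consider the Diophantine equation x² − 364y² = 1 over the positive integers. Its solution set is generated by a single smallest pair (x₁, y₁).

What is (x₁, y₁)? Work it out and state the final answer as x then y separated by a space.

4954951 259710

√364 = [19; 12,1,2,3,1,8,1,3,2,1,12,38, …], period ℓ=12 (even) → k=11
i=0: a=19 ⇒ p=19, q=1
i=1: a=12 ⇒ p=229, q=12
i=2: a=1 ⇒ p=248, q=13
…
i=6: a=8 ⇒ p=27607, q=1447
…
i=8: a=3 ⇒ p=119872, q=6283
i=9: a=2 ⇒ p=270499, q=14178
i=10: a=1 ⇒ p=390371, q=20461
i=11: a=12 ⇒ p=4954951, q=259710
fundamental: x₁=4954951, y₁=259710  (since 24551539412401 − 364·67449284100 = 1)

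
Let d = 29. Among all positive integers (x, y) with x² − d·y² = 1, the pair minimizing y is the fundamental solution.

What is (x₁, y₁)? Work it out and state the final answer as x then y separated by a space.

d=29: √d = [5; 2,1,1,2,10] (ℓ=5, odd), read p_9/q_9
a_0=5:  p_0=5·1+0=5,  q_0=5·0+1=1
a_1=2:  p_1=2·5+1=11,  q_1=2·1+0=2
…
a_4=2:  p_4=2·27+16=70,  q_4=2·5+3=13
…
a_6=2:  p_6=2·727+70=1524,  q_6=2·135+13=283
a_7=1:  p_7=1·1524+727=2251,  q_7=1·283+135=418
a_8=1:  p_8=1·2251+1524=3775,  q_8=1·418+283=701
a_9=2:  p_9=2·3775+2251=9801,  q_9=2·701+418=1820
(x₁, y₁) = (9801, 1820);  9801² − 29·1820² = 1 ✓

9801 1820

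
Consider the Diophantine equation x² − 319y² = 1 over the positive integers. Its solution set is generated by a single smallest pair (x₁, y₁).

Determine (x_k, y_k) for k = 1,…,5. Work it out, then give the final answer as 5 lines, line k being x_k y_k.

12901780 722361
332911854336799 18639485405160
8590311008090840302660 480965080021169647239
221660605515932150288251132801 12410611300231033623224965680
5719632734066677605580897309458268900 320237953322189008993822774252173561

d=319: √d = [17; 1,6,5,1,4,…,6,1,34] (ℓ=14, even), read p_13/q_13
a_0=17:  p_0=17·1+0=17,  q_0=17·0+1=1
…
a_4=1:  p_4=1·643+125=768,  q_4=1·36+7=43
a_5=4:  p_5=4·768+643=3715,  q_5=4·43+36=208
a_6=3:  p_6=3·3715+768=11913,  q_6=3·208+43=667
a_7=1:  p_7=1·11913+3715=15628,  q_7=1·667+208=875
a_8=3:  p_8=3·15628+11913=58797,  q_8=3·875+667=3292
a_9=4:  p_9=4·58797+15628=250816,  q_9=4·3292+875=14043
…
a_11=5:  p_11=5·309613+250816=1798881,  q_11=5·17335+14043=100718
a_12=6:  p_12=6·1798881+309613=11102899,  q_12=6·100718+17335=621643
a_13=1:  p_13=1·11102899+1798881=12901780,  q_13=1·621643+100718=722361
fundamental: x₁=12901780, y₁=722361  (since 166455927168400 − 319·521805414321 = 1)
(x_2, y_2) = (12901780·12901780 + 319·722361·722361, 12901780·722361 + 722361·12901780) = (332911854336799, 18639485405160)
(x_3, y_3) = (12901780·332911854336799 + 319·722361·18639485405160, 12901780·18639485405160 + 722361·332911854336799) = (8590311008090840302660, 480965080021169647239)
(x_4, y_4) = (12901780·8590311008090840302660 + 319·722361·480965080021169647239, 12901780·480965080021169647239 + 722361·8590311008090840302660) = (221660605515932150288251132801, 12410611300231033623224965680)
(x_5, y_5) = (12901780·221660605515932150288251132801 + 319·722361·12410611300231033623224965680, 12901780·12410611300231033623224965680 + 722361·221660605515932150288251132801) = (5719632734066677605580897309458268900, 320237953322189008993822774252173561)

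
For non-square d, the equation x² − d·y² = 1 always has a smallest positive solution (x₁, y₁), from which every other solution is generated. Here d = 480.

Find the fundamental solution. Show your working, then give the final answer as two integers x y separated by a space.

√480 → a₀=21, period (1,9,1,42); ℓ=4 even so k=3
k=0  a_k=21  p_k/q_k = 21/1
k=1  a_k=1  p_k/q_k = 22/1
k=2  a_k=9  p_k/q_k = 219/10
k=3  a_k=1  p_k/q_k = 241/11
fundamental: x₁=241, y₁=11  (since 58081 − 480·121 = 1)

241 11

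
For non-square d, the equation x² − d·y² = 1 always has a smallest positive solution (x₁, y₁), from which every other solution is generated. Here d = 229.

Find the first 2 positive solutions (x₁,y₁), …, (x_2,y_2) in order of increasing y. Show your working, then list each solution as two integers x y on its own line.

[15; 7,1,1,7,30] for √229; ℓ=5 ⇒ convergent index 9
k=0  a_k=15  p_k/q_k = 15/1
k=1  a_k=7  p_k/q_k = 106/7
…
k=4  a_k=7  p_k/q_k = 1710/113
…
k=8  a_k=1  p_k/q_k = 776325/51301
k=9  a_k=7  p_k/q_k = 5848201/386460
fundamental: x₁=5848201, y₁=386460  (since 34201454936401 − 229·149351331600 = 1)
(x_2, y_2) = (5848201·5848201 + 229·386460·386460, 5848201·386460 + 386460·5848201) = (68402909872801, 4520191516920)

5848201 386460
68402909872801 4520191516920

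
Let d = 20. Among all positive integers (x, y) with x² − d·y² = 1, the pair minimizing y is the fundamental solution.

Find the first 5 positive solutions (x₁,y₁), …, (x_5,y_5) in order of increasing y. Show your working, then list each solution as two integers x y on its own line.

[4; 2,8] for √20; ℓ=2 ⇒ convergent index 1
i=0: a=4 ⇒ p=4, q=1
i=1: a=2 ⇒ p=9, q=2
fundamental: x₁=9, y₁=2  (since 81 − 20·4 = 1)
k=2:  x_2 = 9·9+20·2·2 = 161,  y_2 = 9·2+2·9 = 36
k=3:  x_3 = 9·161+20·2·36 = 2889,  y_3 = 9·36+2·161 = 646
k=4:  x_4 = 9·2889+20·2·646 = 51841,  y_4 = 9·646+2·2889 = 11592
k=5:  x_5 = 9·51841+20·2·11592 = 930249,  y_5 = 9·11592+2·51841 = 208010

9 2
161 36
2889 646
51841 11592
930249 208010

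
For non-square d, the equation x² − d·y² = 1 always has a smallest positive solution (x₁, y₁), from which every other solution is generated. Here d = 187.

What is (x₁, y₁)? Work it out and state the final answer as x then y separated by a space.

1682 123

√187 → a₀=13, period (1,2,13,2,1,26); ℓ=6 even so k=5
a_0=13:  p_0=13·1+0=13,  q_0=13·0+1=1
…
a_2=2:  p_2=2·14+13=41,  q_2=2·1+1=3
a_3=13:  p_3=13·41+14=547,  q_3=13·3+1=40
a_4=2:  p_4=2·547+41=1135,  q_4=2·40+3=83
a_5=1:  p_5=1·1135+547=1682,  q_5=1·83+40=123
(x₁, y₁) = (1682, 123);  1682² − 187·123² = 1 ✓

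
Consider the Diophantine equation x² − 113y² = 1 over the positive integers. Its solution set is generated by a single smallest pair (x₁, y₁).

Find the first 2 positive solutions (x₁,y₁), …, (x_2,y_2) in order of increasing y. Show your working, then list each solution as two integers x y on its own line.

√113 = [10; 1,1,1,2,2,1,1,1,20, …], period ℓ=9 (odd) → k=17
i=0: a=10 ⇒ p=10, q=1
i=1: a=1 ⇒ p=11, q=1
…
i=3: a=1 ⇒ p=32, q=3
i=4: a=2 ⇒ p=85, q=8
i=5: a=2 ⇒ p=202, q=19
i=6: a=1 ⇒ p=287, q=27
i=7: a=1 ⇒ p=489, q=46
i=8: a=1 ⇒ p=776, q=73
i=9: a=20 ⇒ p=16009, q=1506
…
i=11: a=1 ⇒ p=32794, q=3085
i=12: a=1 ⇒ p=49579, q=4664
i=13: a=2 ⇒ p=131952, q=12413
i=14: a=2 ⇒ p=313483, q=29490
i=15: a=1 ⇒ p=445435, q=41903
i=16: a=1 ⇒ p=758918, q=71393
i=17: a=1 ⇒ p=1204353, q=113296
(x₁, y₁) = (1204353, 113296);  1204353² − 113·113296² = 1 ✓
n=2: (1204353,113296)∘(1204353,113296) = (1204353·1204353+113·113296·113296, 1204353·113296+113296·1204353) = (2900932297217,272896754976)

1204353 113296
2900932297217 272896754976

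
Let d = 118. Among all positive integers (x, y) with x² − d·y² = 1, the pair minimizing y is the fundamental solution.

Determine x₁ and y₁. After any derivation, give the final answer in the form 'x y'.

√118 = [10; 1,6,3,2,10,2,3,6,1,20, …], period ℓ=10 (even) → k=9
step 0: (10, 1)  from 10·(1,0) + (0,1)
…
step 4: (554, 51)  from 2·(239,22) + (76,7)
step 5: (5779, 532)  from 10·(554,51) + (239,22)
step 6: (12112, 1115)  from 2·(5779,532) + (554,51)
…
step 8: (264802, 24377)  from 6·(42115,3877) + (12112,1115)
step 9: (306917, 28254)  from 1·(264802,24377) + (42115,3877)
(x₁, y₁) = (306917, 28254);  306917² − 118·28254² = 1 ✓

306917 28254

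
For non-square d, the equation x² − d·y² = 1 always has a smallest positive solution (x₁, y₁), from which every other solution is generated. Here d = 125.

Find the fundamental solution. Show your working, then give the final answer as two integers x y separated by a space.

930249 83204

√125 → a₀=11, period (5,1,1,5,22); ℓ=5 odd so k=9
a_0=11:  p_0=11·1+0=11,  q_0=11·0+1=1
a_1=5:  p_1=5·11+1=56,  q_1=5·1+0=5
…
a_4=5:  p_4=5·123+67=682,  q_4=5·11+6=61
a_5=22:  p_5=22·682+123=15127,  q_5=22·61+11=1353
…
a_7=1:  p_7=1·76317+15127=91444,  q_7=1·6826+1353=8179
a_8=1:  p_8=1·91444+76317=167761,  q_8=1·8179+6826=15005
a_9=5:  p_9=5·167761+91444=930249,  q_9=5·15005+8179=83204
fundamental: x₁=930249, y₁=83204  (since 865363202001 − 125·6922905616 = 1)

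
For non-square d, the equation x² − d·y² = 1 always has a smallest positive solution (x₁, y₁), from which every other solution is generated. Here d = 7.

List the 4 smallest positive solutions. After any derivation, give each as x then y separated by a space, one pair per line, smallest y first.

[2; 1,1,1,4] for √7; ℓ=4 ⇒ convergent index 3
k=0  a_k=2  p_k/q_k = 2/1
…
k=2  a_k=1  p_k/q_k = 5/2
k=3  a_k=1  p_k/q_k = 8/3
(x₁, y₁) = (8, 3);  8² − 7·3² = 1 ✓
k=2:  x_2 = 8·8+7·3·3 = 127,  y_2 = 8·3+3·8 = 48
k=3:  x_3 = 8·127+7·3·48 = 2024,  y_3 = 8·48+3·127 = 765
k=4:  x_4 = 8·2024+7·3·765 = 32257,  y_4 = 8·765+3·2024 = 12192

8 3
127 48
2024 765
32257 12192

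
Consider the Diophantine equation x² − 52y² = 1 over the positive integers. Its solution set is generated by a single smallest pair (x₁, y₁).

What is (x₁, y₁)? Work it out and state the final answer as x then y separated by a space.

[7; 4,1,2,1,4,14] for √52; ℓ=6 ⇒ convergent index 5
i=0: a=7 ⇒ p=7, q=1
…
i=3: a=2 ⇒ p=101, q=14
i=4: a=1 ⇒ p=137, q=19
i=5: a=4 ⇒ p=649, q=90
→ (649, 90).  Check: 649²=421201, 52·90²=421200, difference 1.

649 90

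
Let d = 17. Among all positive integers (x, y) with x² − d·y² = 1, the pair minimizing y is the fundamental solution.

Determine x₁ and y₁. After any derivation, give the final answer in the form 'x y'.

d=17: √d = [4; 8] (ℓ=1, odd), read p_1/q_1
step 0: (4, 1)  from 4·(1,0) + (0,1)
step 1: (33, 8)  from 8·(4,1) + (1,0)
→ (33, 8).  Check: 33²=1089, 17·8²=1088, difference 1.

33 8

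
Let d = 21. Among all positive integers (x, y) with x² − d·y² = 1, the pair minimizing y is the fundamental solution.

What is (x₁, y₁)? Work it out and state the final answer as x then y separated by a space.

[4; 1,1,2,1,1,8] for √21; ℓ=6 ⇒ convergent index 5
k=0  a_k=4  p_k/q_k = 4/1
…
k=2  a_k=1  p_k/q_k = 9/2
k=3  a_k=2  p_k/q_k = 23/5
k=4  a_k=1  p_k/q_k = 32/7
k=5  a_k=1  p_k/q_k = 55/12
→ (55, 12).  Check: 55²=3025, 21·12²=3024, difference 1.

55 12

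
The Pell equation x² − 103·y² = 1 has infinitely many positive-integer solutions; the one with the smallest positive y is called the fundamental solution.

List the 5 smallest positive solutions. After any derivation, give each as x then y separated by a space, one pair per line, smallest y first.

√103 → a₀=10, period (6,1,2,1,1,9,1,1,2,1,6,20); ℓ=12 even so k=11
step 0: (10, 1)  from 10·(1,0) + (0,1)
…
step 4: (274, 27)  from 1·(203,20) + (71,7)
…
step 6: (4567, 450)  from 9·(477,47) + (274,27)
…
step 10: (33877, 3338)  from 1·(24266,2391) + (9611,947)
step 11: (227528, 22419)  from 6·(33877,3338) + (24266,2391)
fundamental: x₁=227528, y₁=22419  (since 51768990784 − 103·502611561 = 1)
k=2:  x_2 = 227528·227528+103·22419·22419 = 103537981567,  y_2 = 227528·22419+22419·227528 = 10201900464
k=3:  x_3 = 227528·103537981567+103·22419·10201900464 = 47115579739725224,  y_3 = 227528·10201900464+22419·103537981567 = 4642436017523565
k=4:  x_4 = 227528·47115579739725224+103·22419·4642436017523565 = 21440227253936863550977,  y_4 = 227528·4642436017523565+22419·47115579739725224 = 2112568364380001494176
k=5:  x_5 = 227528·21440227253936863550977+103·22419·2112568364380001494176 = 9756504053220377800313664488,  y_5 = 227528·2112568364380001494176+22419·21440227253936863550977 = 961336909616663523916230291

227528 22419
103537981567 10201900464
47115579739725224 4642436017523565
21440227253936863550977 2112568364380001494176
9756504053220377800313664488 961336909616663523916230291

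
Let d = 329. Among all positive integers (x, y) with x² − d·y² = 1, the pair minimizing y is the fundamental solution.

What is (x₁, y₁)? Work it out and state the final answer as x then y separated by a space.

2376415 131016

[18; 7,4,2,1,1,4,1,1,2,4,7,36] for √329; ℓ=12 ⇒ convergent index 11
k=0  a_k=18  p_k/q_k = 18/1
k=1  a_k=7  p_k/q_k = 127/7
…
k=3  a_k=2  p_k/q_k = 1179/65
k=4  a_k=1  p_k/q_k = 1705/94
k=5  a_k=1  p_k/q_k = 2884/159
k=6  a_k=4  p_k/q_k = 13241/730
…
k=8  a_k=1  p_k/q_k = 29366/1619
k=9  a_k=2  p_k/q_k = 74857/4127
k=10  a_k=4  p_k/q_k = 328794/18127
k=11  a_k=7  p_k/q_k = 2376415/131016
(x₁, y₁) = (2376415, 131016);  2376415² − 329·131016² = 1 ✓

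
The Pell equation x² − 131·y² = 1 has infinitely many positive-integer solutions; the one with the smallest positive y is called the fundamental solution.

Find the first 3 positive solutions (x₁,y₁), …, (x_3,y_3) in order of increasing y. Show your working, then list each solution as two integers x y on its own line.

10610 927
225144199 19670940
4777559892170 417417345873

d=131: √d = [11; 2,4,11,4,2,22] (ℓ=6, even), read p_5/q_5
k=0  a_k=11  p_k/q_k = 11/1
…
k=4  a_k=4  p_k/q_k = 4727/413
k=5  a_k=2  p_k/q_k = 10610/927
fundamental: x₁=10610, y₁=927  (since 112572100 − 131·859329 = 1)
k=2:  x_2 = 10610·10610+131·927·927 = 225144199,  y_2 = 10610·927+927·10610 = 19670940
k=3:  x_3 = 10610·225144199+131·927·19670940 = 4777559892170,  y_3 = 10610·19670940+927·225144199 = 417417345873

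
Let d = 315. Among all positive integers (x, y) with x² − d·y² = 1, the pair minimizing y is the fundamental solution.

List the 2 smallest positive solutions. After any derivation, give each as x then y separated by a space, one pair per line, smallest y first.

√315 = [17; 1,2,1,34, …], period ℓ=4 (even) → k=3
a_0=17:  p_0=17·1+0=17,  q_0=17·0+1=1
…
a_2=2:  p_2=2·18+17=53,  q_2=2·1+1=3
a_3=1:  p_3=1·53+18=71,  q_3=1·3+1=4
→ (71, 4).  Check: 71²=5041, 315·4²=5040, difference 1.
(x_2, y_2) = (71·71 + 315·4·4, 71·4 + 4·71) = (10081, 568)

71 4
10081 568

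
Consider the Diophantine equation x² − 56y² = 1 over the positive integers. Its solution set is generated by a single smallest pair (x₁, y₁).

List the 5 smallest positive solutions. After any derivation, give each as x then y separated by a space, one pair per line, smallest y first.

√56 = [7; 2,14, …], period ℓ=2 (even) → k=1
k=0  a_k=7  p_k/q_k = 7/1
k=1  a_k=2  p_k/q_k = 15/2
fundamental: x₁=15, y₁=2  (since 225 − 56·4 = 1)
k=2:  x_2 = 15·15+56·2·2 = 449,  y_2 = 15·2+2·15 = 60
k=3:  x_3 = 15·449+56·2·60 = 13455,  y_3 = 15·60+2·449 = 1798
k=4:  x_4 = 15·13455+56·2·1798 = 403201,  y_4 = 15·1798+2·13455 = 53880
k=5:  x_5 = 15·403201+56·2·53880 = 12082575,  y_5 = 15·53880+2·403201 = 1614602

15 2
449 60
13455 1798
403201 53880
12082575 1614602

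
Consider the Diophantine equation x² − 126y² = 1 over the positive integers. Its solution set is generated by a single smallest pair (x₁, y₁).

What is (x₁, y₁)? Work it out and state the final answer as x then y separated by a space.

449 40

[11; 4,2,4,22] for √126; ℓ=4 ⇒ convergent index 3
k=0  a_k=11  p_k/q_k = 11/1
k=1  a_k=4  p_k/q_k = 45/4
k=2  a_k=2  p_k/q_k = 101/9
k=3  a_k=4  p_k/q_k = 449/40
fundamental: x₁=449, y₁=40  (since 201601 − 126·1600 = 1)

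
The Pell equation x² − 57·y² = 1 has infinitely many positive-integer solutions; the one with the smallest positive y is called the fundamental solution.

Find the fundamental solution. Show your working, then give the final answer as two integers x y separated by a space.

d=57: √d = [7; 1,1,4,1,1,14] (ℓ=6, even), read p_5/q_5
i=0: a=7 ⇒ p=7, q=1
…
i=2: a=1 ⇒ p=15, q=2
…
i=4: a=1 ⇒ p=83, q=11
i=5: a=1 ⇒ p=151, q=20
(x₁, y₁) = (151, 20);  151² − 57·20² = 1 ✓

151 20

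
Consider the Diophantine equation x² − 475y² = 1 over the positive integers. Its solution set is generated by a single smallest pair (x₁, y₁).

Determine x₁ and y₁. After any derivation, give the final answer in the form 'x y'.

d=475: √d = [21; 1,3,1,6,2,6,1,3,1,42] (ℓ=10, even), read p_9/q_9
a_0=21:  p_0=21·1+0=21,  q_0=21·0+1=1
…
a_2=3:  p_2=3·22+21=87,  q_2=3·1+1=4
a_3=1:  p_3=1·87+22=109,  q_3=1·4+1=5
…
a_5=2:  p_5=2·741+109=1591,  q_5=2·34+5=73
a_6=6:  p_6=6·1591+741=10287,  q_6=6·73+34=472
a_7=1:  p_7=1·10287+1591=11878,  q_7=1·472+73=545
a_8=3:  p_8=3·11878+10287=45921,  q_8=3·545+472=2107
a_9=1:  p_9=1·45921+11878=57799,  q_9=1·2107+545=2652
→ (57799, 2652).  Check: 57799²=3340724401, 475·2652²=3340724400, difference 1.

57799 2652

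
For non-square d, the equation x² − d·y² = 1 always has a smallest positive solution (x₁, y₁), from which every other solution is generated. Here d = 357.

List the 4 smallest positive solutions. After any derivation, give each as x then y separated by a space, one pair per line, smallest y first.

[18; 1,8,2,8,1,36] for √357; ℓ=6 ⇒ convergent index 5
k=0  a_k=18  p_k/q_k = 18/1
k=1  a_k=1  p_k/q_k = 19/1
k=2  a_k=8  p_k/q_k = 170/9
k=3  a_k=2  p_k/q_k = 359/19
k=4  a_k=8  p_k/q_k = 3042/161
k=5  a_k=1  p_k/q_k = 3401/180
(x₁, y₁) = (3401, 180);  3401² − 357·180² = 1 ✓
k=2:  x_2 = 3401·3401+357·180·180 = 23133601,  y_2 = 3401·180+180·3401 = 1224360
k=3:  x_3 = 3401·23133601+357·180·1224360 = 157354750601,  y_3 = 3401·1224360+180·23133601 = 8328096540
k=4:  x_4 = 3401·157354750601+357·180·8328096540 = 1070326990454401,  y_4 = 3401·8328096540+180·157354750601 = 56647711440720

3401 180
23133601 1224360
157354750601 8328096540
1070326990454401 56647711440720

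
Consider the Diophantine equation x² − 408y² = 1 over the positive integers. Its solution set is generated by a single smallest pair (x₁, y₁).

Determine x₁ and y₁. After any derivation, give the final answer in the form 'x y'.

√408 → a₀=20, period (5,40); ℓ=2 even so k=1
i=0: a=20 ⇒ p=20, q=1
i=1: a=5 ⇒ p=101, q=5
fundamental: x₁=101, y₁=5  (since 10201 − 408·25 = 1)

101 5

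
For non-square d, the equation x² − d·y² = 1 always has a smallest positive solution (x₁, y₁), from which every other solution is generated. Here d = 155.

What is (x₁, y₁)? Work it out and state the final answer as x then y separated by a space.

√155 → a₀=12, period (2,4,2,24); ℓ=4 even so k=3
i=0: a=12 ⇒ p=12, q=1
…
i=2: a=4 ⇒ p=112, q=9
i=3: a=2 ⇒ p=249, q=20
(x₁, y₁) = (249, 20);  249² − 155·20² = 1 ✓

249 20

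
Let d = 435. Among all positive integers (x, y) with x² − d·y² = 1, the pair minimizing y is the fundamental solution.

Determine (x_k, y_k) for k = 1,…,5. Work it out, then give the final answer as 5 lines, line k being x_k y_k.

146 7
42631 2044
12448106 596841
3634804321 174275528
1061350413626 50887857335

√435 → a₀=20, period (1,5,1,40); ℓ=4 even so k=3
k=0  a_k=20  p_k/q_k = 20/1
…
k=2  a_k=5  p_k/q_k = 125/6
k=3  a_k=1  p_k/q_k = 146/7
(x₁, y₁) = (146, 7);  146² − 435·7² = 1 ✓
(146+7√435)^2 = 42631 + 2044√435
(146+7√435)^3 = 12448106 + 596841√435
(146+7√435)^4 = 3634804321 + 174275528√435
(146+7√435)^5 = 1061350413626 + 50887857335√435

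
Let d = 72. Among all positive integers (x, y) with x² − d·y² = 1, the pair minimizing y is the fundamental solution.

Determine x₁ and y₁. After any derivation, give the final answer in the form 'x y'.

17 2

√72 = [8; 2,16, …], period ℓ=2 (even) → k=1
a_0=8:  p_0=8·1+0=8,  q_0=8·0+1=1
a_1=2:  p_1=2·8+1=17,  q_1=2·1+0=2
(x₁, y₁) = (17, 2);  17² − 72·2² = 1 ✓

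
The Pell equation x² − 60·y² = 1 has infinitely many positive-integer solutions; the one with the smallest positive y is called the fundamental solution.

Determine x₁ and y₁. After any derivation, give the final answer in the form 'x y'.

31 4

√60 = [7; 1,2,1,14, …], period ℓ=4 (even) → k=3
step 0: (7, 1)  from 7·(1,0) + (0,1)
…
step 2: (23, 3)  from 2·(8,1) + (7,1)
step 3: (31, 4)  from 1·(23,3) + (8,1)
→ (31, 4).  Check: 31²=961, 60·4²=960, difference 1.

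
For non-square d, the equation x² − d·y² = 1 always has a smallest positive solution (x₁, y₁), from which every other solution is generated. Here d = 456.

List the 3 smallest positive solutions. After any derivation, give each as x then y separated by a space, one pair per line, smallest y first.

1025 48
2101249 98400
4307559425 201719952

√456 → a₀=21, period (2,1,4,1,2,42); ℓ=6 even so k=5
step 0: (21, 1)  from 21·(1,0) + (0,1)
…
step 4: (363, 17)  from 1·(299,14) + (64,3)
step 5: (1025, 48)  from 2·(363,17) + (299,14)
(x₁, y₁) = (1025, 48);  1025² − 456·48² = 1 ✓
(x_2, y_2) = (1025·1025 + 456·48·48, 1025·48 + 48·1025) = (2101249, 98400)
(x_3, y_3) = (1025·2101249 + 456·48·98400, 1025·98400 + 48·2101249) = (4307559425, 201719952)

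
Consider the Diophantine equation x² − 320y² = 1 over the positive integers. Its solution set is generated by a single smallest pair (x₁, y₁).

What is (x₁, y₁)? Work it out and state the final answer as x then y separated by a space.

161 9

d=320: √d = [17; 1,7,1,34] (ℓ=4, even), read p_3/q_3
step 0: (17, 1)  from 17·(1,0) + (0,1)
step 1: (18, 1)  from 1·(17,1) + (1,0)
step 2: (143, 8)  from 7·(18,1) + (17,1)
step 3: (161, 9)  from 1·(143,8) + (18,1)
(x₁, y₁) = (161, 9);  161² − 320·9² = 1 ✓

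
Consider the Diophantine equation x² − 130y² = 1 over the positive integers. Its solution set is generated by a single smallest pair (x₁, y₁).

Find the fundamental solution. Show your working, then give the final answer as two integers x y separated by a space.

6499 570

d=130: √d = [11; 2,2,22] (ℓ=3, odd), read p_5/q_5
step 0: (11, 1)  from 11·(1,0) + (0,1)
step 1: (23, 2)  from 2·(11,1) + (1,0)
…
step 3: (1277, 112)  from 22·(57,5) + (23,2)
step 4: (2611, 229)  from 2·(1277,112) + (57,5)
step 5: (6499, 570)  from 2·(2611,229) + (1277,112)
(x₁, y₁) = (6499, 570);  6499² − 130·570² = 1 ✓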